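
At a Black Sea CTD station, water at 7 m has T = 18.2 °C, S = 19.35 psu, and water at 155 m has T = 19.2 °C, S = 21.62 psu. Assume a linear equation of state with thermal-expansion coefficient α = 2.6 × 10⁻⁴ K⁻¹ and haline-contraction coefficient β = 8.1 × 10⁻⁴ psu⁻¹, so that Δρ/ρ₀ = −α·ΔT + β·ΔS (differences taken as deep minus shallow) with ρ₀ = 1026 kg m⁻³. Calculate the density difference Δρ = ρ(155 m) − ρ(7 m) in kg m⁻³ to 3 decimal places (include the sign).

ΔT = +1.0 K, ΔS = +2.27 psu (deep − shallow).
Δρ/ρ₀ = −(2.6 × 10⁻⁴)(+1.0) + (8.1 × 10⁻⁴)(+2.27) = 1.5787 × 10⁻³.
Δρ = 1026 × (1.5787 × 10⁻³) = +1.620 kg m⁻³.
Positive Δρ: denser below, stable.

+1.620 kg m⁻³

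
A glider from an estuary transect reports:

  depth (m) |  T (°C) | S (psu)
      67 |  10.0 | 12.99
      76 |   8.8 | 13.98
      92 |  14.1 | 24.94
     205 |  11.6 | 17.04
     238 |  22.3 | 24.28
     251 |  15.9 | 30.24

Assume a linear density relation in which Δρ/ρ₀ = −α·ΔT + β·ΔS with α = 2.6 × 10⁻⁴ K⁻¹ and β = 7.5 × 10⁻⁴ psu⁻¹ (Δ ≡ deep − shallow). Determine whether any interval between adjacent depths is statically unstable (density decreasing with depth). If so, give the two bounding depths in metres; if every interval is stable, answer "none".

Evaluate Δρ/ρ₀ = −αΔT + βΔS across each adjacent pair:
  67–76 m: −αΔT+βΔS = −(2.6 × 10⁻⁴)(-1.2)+(7.5 × 10⁻⁴)(+0.99) = 1.1 × 10⁻³ → stable
  76–92 m: −αΔT+βΔS = −(2.6 × 10⁻⁴)(+5.3)+(7.5 × 10⁻⁴)(+10.96) = 6.8 × 10⁻³ → stable
  92–205 m: −αΔT+βΔS = −(2.6 × 10⁻⁴)(-2.5)+(7.5 × 10⁻⁴)(-7.90) = -5.3 × 10⁻³ → UNSTABLE
  205–238 m: −αΔT+βΔS = −(2.6 × 10⁻⁴)(+10.7)+(7.5 × 10⁻⁴)(+7.24) = 2.6 × 10⁻³ → stable
  238–251 m: −αΔT+βΔS = −(2.6 × 10⁻⁴)(-6.4)+(7.5 × 10⁻⁴)(+5.96) = 6.1 × 10⁻³ → stable
The 92–205 m interval has Δρ < 0: lighter water underlies denser water.

92–205 m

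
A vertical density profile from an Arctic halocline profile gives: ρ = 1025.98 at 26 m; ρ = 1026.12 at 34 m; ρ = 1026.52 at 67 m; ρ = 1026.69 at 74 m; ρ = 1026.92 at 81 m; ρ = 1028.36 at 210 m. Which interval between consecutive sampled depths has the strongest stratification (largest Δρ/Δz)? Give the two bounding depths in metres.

74–81 m

Compute the density gradient over each adjacent pair:
  26–34 m: Δρ/Δz = 0.14/8 = 0.018 kg m⁻⁴
  34–67 m: Δρ/Δz = 0.40/33 = 0.012 kg m⁻⁴
  67–74 m: Δρ/Δz = 0.17/7 = 0.024 kg m⁻⁴
  74–81 m: Δρ/Δz = 0.23/7 = 0.033 kg m⁻⁴
  81–210 m: Δρ/Δz = 1.44/129 = 0.011 kg m⁻⁴
The largest gradient is in the 74–81 m interval — the pycnocline.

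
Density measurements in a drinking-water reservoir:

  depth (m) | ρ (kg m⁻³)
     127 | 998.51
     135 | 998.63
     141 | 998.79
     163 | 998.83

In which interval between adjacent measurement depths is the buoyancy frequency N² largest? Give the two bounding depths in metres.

135–141 m

Compute the density gradient over each adjacent pair:
  127–135 m: Δρ/Δz = 0.12/8 = 0.015 kg m⁻⁴
  135–141 m: Δρ/Δz = 0.16/6 = 0.027 kg m⁻⁴
  141–163 m: Δρ/Δz = 0.04/22 = 1.8 × 10⁻³ kg m⁻⁴
The largest gradient is in the 135–141 m interval — the pycnocline.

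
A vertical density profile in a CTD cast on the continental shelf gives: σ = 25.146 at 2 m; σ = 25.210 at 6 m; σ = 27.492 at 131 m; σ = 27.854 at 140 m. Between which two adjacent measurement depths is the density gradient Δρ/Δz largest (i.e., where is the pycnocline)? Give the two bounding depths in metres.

131–140 m

Compute the density gradient over each adjacent pair:
  2–6 m: Δρ/Δz = 0.064/4 = 0.016 kg m⁻⁴
  6–131 m: Δρ/Δz = 2.282/125 = 0.018 kg m⁻⁴
  131–140 m: Δρ/Δz = 0.362/9 = 0.040 kg m⁻⁴
The largest gradient is in the 131–140 m interval — the pycnocline.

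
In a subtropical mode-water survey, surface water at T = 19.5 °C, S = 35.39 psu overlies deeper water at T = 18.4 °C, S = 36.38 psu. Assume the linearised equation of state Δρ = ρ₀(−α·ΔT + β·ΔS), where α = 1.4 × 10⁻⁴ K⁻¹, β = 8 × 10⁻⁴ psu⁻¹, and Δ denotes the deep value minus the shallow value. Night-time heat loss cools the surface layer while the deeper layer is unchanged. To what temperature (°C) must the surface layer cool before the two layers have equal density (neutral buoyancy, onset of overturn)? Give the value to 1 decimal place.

12.7 °C

Neutral buoyancy requires Δρ = 0, i.e. −α(T_deep − T_surf′) + β(S_deep − S_surf) = 0.
T_surf′ = T_deep − (β/α)·ΔS = 18.4 − (8 × 10⁻⁴/1.4 × 10⁻⁴)·(+0.99) = 12.743 °C.
Cooling required: 19.5 − (12.743) = 6.757 °C.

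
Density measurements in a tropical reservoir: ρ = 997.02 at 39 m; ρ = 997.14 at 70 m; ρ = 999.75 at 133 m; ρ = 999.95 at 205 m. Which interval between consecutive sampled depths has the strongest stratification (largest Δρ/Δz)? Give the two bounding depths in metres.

Compute the density gradient over each adjacent pair:
  39–70 m: Δρ/Δz = 0.12/31 = 3.9 × 10⁻³ kg m⁻⁴
  70–133 m: Δρ/Δz = 2.61/63 = 0.041 kg m⁻⁴
  133–205 m: Δρ/Δz = 0.20/72 = 2.8 × 10⁻³ kg m⁻⁴
The largest gradient is in the 70–133 m interval — the pycnocline.

70–133 m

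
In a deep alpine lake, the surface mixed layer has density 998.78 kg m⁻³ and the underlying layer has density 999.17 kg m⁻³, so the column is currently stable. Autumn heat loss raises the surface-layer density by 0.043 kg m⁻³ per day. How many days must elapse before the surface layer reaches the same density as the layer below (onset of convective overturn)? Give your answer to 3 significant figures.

9.07 days

Density deficit of the surface layer: 999.17 − 998.78 = 0.39 kg m⁻³.
Required change = 0.39 / 0.043 = 9.07 days.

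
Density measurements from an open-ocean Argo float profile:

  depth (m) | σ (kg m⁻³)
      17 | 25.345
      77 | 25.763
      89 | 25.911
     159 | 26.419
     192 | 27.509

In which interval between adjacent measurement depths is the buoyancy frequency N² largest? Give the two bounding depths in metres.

159–192 m

Compute the density gradient over each adjacent pair:
  17–77 m: Δρ/Δz = 0.418/60 = 7.0 × 10⁻³ kg m⁻⁴
  77–89 m: Δρ/Δz = 0.148/12 = 0.012 kg m⁻⁴
  89–159 m: Δρ/Δz = 0.508/70 = 7.3 × 10⁻³ kg m⁻⁴
  159–192 m: Δρ/Δz = 1.090/33 = 0.033 kg m⁻⁴
The largest gradient is in the 159–192 m interval — the pycnocline.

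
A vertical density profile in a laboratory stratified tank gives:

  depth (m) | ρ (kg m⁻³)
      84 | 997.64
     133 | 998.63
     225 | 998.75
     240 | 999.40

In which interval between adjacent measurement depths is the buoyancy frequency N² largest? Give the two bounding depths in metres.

Compute the density gradient over each adjacent pair:
  84–133 m: Δρ/Δz = 0.99/49 = 0.020 kg m⁻⁴
  133–225 m: Δρ/Δz = 0.12/92 = 1.3 × 10⁻³ kg m⁻⁴
  225–240 m: Δρ/Δz = 0.65/15 = 0.043 kg m⁻⁴
The largest gradient is in the 225–240 m interval — the pycnocline.

225–240 m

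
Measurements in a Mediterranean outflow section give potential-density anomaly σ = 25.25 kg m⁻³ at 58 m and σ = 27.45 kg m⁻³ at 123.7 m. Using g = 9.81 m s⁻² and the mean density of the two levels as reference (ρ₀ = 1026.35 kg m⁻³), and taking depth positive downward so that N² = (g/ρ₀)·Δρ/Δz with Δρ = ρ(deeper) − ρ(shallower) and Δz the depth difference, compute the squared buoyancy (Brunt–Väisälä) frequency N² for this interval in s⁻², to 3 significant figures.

Δρ = 1027.45 − 1025.25 = 2.20 kg m⁻³ over Δz = 123.7 − 58 = 65.7 m.
N² = (9.81/1026.35) × (2.20/65.7) = 3.2006 × 10⁻⁴ s⁻² ≈ 3.20 × 10⁻⁴ s⁻².
A positive N² confirms static stability across the interval.

3.20 × 10⁻⁴ s⁻²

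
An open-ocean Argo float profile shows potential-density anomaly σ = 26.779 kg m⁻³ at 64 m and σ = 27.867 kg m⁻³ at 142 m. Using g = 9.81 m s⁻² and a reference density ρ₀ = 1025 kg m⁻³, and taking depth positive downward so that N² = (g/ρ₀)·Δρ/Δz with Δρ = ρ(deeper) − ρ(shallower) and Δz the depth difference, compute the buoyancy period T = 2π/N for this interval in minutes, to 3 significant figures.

Δρ = 1027.867 − 1026.779 = 1.088 kg m⁻³ over Δz = 142 − 64 = 78 m.
N² = (9.81/1025) × (1.088/78) = 1.3350 × 10⁻⁴ s⁻².
N = √(1.3350 × 10⁻⁴) = 0.011554 rad s⁻¹, so T = 2π/N = 543.81 s = 9.0635 min ≈ 9.06 min.

9.06 min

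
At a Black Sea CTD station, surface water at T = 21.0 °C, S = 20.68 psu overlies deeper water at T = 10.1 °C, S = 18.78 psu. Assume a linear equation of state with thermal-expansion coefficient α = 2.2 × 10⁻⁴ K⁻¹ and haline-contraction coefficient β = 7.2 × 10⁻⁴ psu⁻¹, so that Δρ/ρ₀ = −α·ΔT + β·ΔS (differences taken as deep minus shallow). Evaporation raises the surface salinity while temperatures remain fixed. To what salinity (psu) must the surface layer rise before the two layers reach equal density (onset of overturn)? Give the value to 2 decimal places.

Neutral buoyancy requires −α(T_deep − T_surf) + β(S_deep − S_surf′) = 0.
S_surf′ = S_deep − (α/β)·ΔT = 18.78 − (2.2 × 10⁻⁴/7.2 × 10⁻⁴)·(-10.9) = 22.1106 psu.
Increase required: 22.1106 − 20.68 = 1.4306 psu.

22.11 psu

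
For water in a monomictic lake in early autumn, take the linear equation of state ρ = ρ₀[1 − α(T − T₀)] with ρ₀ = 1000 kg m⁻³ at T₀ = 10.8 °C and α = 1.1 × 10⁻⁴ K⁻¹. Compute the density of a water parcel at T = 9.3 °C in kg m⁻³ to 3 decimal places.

T − T₀ = -1.5 K.
Bracket = 1 − α·(-1.5) = 1 + (1.65 × 10⁻⁴) = 1.0001650.
ρ = 1000 × 1.0001650 = 1000.165 kg m⁻³.

1000.165 kg m⁻³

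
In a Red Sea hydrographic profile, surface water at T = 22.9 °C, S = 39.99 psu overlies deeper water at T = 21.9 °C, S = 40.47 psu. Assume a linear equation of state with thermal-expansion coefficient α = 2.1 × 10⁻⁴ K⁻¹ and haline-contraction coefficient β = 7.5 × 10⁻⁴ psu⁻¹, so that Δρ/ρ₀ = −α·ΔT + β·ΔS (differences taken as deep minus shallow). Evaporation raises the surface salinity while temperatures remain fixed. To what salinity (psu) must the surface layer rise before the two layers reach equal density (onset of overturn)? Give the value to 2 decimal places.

Neutral buoyancy requires −α(T_deep − T_surf) + β(S_deep − S_surf′) = 0.
S_surf′ = S_deep − (α/β)·ΔT = 40.47 − (2.1 × 10⁻⁴/7.5 × 10⁻⁴)·(-1.0) = 40.7500 psu.
Increase required: 40.7500 − 39.99 = 0.7600 psu.

40.75 psu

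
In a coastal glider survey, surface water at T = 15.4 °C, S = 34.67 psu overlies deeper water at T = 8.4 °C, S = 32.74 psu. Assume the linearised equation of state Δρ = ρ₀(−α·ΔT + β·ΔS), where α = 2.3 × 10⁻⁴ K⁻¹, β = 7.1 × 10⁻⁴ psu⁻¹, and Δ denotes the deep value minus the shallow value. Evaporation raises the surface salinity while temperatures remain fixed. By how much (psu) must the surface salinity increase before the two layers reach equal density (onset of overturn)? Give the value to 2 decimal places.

Neutral buoyancy requires −α(T_deep − T_surf) + β(S_deep − S_surf′) = 0.
S_surf′ = S_deep − (α/β)·ΔT = 32.74 − (2.3 × 10⁻⁴/7.1 × 10⁻⁴)·(-7.0) = 35.0076 psu.
Increase required: 35.0076 − 34.67 = 0.3376 psu.

0.34 psu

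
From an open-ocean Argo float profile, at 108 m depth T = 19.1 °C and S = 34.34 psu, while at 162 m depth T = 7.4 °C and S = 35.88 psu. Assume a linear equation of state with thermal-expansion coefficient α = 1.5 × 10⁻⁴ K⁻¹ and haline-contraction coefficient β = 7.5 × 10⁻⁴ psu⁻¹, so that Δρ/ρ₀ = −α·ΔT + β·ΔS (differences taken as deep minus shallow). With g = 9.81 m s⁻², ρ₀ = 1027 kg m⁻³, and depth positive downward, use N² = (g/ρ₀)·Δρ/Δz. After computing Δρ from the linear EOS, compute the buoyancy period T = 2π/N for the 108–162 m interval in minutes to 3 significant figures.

4.55 min

ΔT = -11.7 K, ΔS = +1.54 psu (deep − shallow).
Δρ/ρ₀ = −αΔT + βΔS = 1.755 × 10⁻³ + 1.155 × 10⁻³ = 2.91 × 10⁻³, so Δρ ≈ 2.989 kg m⁻³.
N² = (g/ρ₀)·Δρ/Δz = g·(Δρ/ρ₀)/Δz = 9.81 × 2.91 × 10⁻³ / 54 = 5.2865 × 10⁻⁴ s⁻².
N = √(5.2865 × 10⁻⁴) = 0.022992 rad s⁻¹ → T = 2π/N = 273.28 s = 4.5547 min ≈ 4.55 min.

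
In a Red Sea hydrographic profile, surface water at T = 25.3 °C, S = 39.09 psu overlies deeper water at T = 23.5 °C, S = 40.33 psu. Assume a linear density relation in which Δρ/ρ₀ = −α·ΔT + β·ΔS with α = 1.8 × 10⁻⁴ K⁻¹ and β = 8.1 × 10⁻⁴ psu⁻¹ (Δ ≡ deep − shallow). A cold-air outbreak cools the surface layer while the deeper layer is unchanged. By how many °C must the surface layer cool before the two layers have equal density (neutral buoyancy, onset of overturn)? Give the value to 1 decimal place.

7.4 °C

Neutral buoyancy requires Δρ = 0, i.e. −α(T_deep − T_surf′) + β(S_deep − S_surf) = 0.
T_surf′ = T_deep − (β/α)·ΔS = 23.5 − (8.1 × 10⁻⁴/1.8 × 10⁻⁴)·(+1.24) = 17.920 °C.
Cooling required: 25.3 − (17.920) = 7.380 °C.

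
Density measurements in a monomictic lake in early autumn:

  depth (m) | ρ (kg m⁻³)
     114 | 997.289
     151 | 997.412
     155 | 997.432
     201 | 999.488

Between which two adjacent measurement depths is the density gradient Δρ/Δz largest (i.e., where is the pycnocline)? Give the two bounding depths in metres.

Compute the density gradient over each adjacent pair:
  114–151 m: Δρ/Δz = 0.123/37 = 3.3 × 10⁻³ kg m⁻⁴
  151–155 m: Δρ/Δz = 0.020/4 = 5.0 × 10⁻³ kg m⁻⁴
  155–201 m: Δρ/Δz = 2.056/46 = 0.045 kg m⁻⁴
The largest gradient is in the 155–201 m interval — the pycnocline.

155–201 m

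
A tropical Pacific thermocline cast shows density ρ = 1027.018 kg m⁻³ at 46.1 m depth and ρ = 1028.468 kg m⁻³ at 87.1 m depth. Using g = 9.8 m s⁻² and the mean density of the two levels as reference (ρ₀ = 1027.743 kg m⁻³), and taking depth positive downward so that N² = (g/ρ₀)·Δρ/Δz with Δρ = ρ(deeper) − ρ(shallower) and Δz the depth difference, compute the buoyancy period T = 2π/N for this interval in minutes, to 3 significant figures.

Δρ = 1028.468 − 1027.018 = 1.450 kg m⁻³ over Δz = 87.1 − 46.1 = 41 m.
N² = (9.8/1027.743) × (1.450/41) = 3.3723 × 10⁻⁴ s⁻².
N = √(3.3723 × 10⁻⁴) = 0.018364 rad s⁻¹, so T = 2π/N = 342.15 s = 5.7025 min ≈ 5.70 min.

5.70 min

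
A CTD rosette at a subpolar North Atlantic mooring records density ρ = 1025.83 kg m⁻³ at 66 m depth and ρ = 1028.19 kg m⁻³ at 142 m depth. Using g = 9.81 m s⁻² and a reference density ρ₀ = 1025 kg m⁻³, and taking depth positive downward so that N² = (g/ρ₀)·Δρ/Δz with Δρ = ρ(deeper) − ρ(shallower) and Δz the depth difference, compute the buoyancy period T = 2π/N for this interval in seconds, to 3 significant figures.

Δρ = 1028.19 − 1025.83 = 2.36 kg m⁻³ over Δz = 142 − 66 = 76 m.
N² = (9.81/1025) × (2.36/76) = 2.9720 × 10⁻⁴ s⁻².
N = √(2.9720 × 10⁻⁴) = 0.017239 rad s⁻¹, so T = 2π/N = 364.48 s ≈ 364 s.

364 s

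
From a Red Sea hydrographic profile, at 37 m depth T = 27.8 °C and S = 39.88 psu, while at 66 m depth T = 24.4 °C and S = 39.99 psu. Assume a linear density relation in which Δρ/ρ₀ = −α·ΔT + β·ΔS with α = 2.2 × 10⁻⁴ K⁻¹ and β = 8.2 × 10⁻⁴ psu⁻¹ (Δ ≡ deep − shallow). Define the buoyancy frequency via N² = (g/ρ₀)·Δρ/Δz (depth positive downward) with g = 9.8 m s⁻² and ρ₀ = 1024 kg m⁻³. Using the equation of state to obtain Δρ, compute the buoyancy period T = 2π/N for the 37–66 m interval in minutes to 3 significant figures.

ΔT = -3.4 K, ΔS = +0.11 psu (deep − shallow).
Δρ/ρ₀ = −αΔT + βΔS = 7.48 × 10⁻⁴ + 9.02 × 10⁻⁵ = 8.382 × 10⁻⁴, so Δρ ≈ 0.8583 kg m⁻³.
N² = (g/ρ₀)·Δρ/Δz = g·(Δρ/ρ₀)/Δz = 9.8 × 8.382 × 10⁻⁴ / 29 = 2.8325 × 10⁻⁴ s⁻².
N = √(2.8325 × 10⁻⁴) = 0.016830 rad s⁻¹ → T = 2π/N = 373.33 s = 6.2222 min ≈ 6.22 min.

6.22 min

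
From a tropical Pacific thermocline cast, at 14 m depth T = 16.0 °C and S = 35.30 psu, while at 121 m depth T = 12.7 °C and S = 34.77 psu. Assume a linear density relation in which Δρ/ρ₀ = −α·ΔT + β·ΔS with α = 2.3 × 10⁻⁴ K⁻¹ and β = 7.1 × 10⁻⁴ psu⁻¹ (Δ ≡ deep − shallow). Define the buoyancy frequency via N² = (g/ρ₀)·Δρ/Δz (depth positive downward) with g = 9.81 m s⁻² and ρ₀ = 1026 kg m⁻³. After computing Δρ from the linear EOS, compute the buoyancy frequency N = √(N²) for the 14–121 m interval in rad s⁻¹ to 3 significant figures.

ΔT = -3.3 K, ΔS = -0.53 psu (deep − shallow).
Δρ/ρ₀ = −αΔT + βΔS = 7.59 × 10⁻⁴ − 3.763 × 10⁻⁴ = 3.827 × 10⁻⁴, so Δρ ≈ 0.3927 kg m⁻³.
N² = (g/ρ₀)·Δρ/Δz = g·(Δρ/ρ₀)/Δz = 9.81 × 3.827 × 10⁻⁴ / 107 = 3.5087 × 10⁻⁵ s⁻².
N = √(3.5087 × 10⁻⁵) = 5.9234 × 10⁻³ rad s⁻¹ ≈ 5.92 × 10⁻³ rad s⁻¹.

5.92 × 10⁻³ rad s⁻¹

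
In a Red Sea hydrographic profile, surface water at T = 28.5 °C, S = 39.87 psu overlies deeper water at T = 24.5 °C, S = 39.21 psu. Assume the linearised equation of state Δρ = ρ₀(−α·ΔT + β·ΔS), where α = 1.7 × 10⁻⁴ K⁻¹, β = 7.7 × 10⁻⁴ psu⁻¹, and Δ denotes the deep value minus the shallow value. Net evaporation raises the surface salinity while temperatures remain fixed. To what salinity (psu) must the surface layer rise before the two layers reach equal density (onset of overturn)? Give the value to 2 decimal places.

40.09 psu

Neutral buoyancy requires −α(T_deep − T_surf) + β(S_deep − S_surf′) = 0.
S_surf′ = S_deep − (α/β)·ΔT = 39.21 − (1.7 × 10⁻⁴/7.7 × 10⁻⁴)·(-4.0) = 40.0931 psu.
Increase required: 40.0931 − 39.87 = 0.2231 psu.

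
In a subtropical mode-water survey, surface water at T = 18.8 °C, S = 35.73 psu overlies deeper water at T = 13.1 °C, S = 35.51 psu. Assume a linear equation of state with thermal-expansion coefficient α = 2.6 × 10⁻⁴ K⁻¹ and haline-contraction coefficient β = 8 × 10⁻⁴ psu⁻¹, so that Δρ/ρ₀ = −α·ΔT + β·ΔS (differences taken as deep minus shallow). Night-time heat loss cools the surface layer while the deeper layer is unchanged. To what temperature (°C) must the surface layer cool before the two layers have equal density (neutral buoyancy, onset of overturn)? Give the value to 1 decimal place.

Neutral buoyancy requires Δρ = 0, i.e. −α(T_deep − T_surf′) + β(S_deep − S_surf) = 0.
T_surf′ = T_deep − (β/α)·ΔS = 13.1 − (8 × 10⁻⁴/2.6 × 10⁻⁴)·(-0.22) = 13.777 °C.
Cooling required: 18.8 − (13.777) = 5.023 °C.

13.8 °C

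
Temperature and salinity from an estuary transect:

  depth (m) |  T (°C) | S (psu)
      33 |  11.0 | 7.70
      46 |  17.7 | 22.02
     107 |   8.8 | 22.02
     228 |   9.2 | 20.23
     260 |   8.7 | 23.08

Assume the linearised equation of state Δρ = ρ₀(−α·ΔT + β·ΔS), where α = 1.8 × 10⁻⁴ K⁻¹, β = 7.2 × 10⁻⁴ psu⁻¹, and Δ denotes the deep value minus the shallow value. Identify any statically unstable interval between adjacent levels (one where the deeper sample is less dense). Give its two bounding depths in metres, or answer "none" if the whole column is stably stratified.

Evaluate Δρ/ρ₀ = −αΔT + βΔS across each adjacent pair:
  33–46 m: −αΔT+βΔS = −(1.8 × 10⁻⁴)(+6.7)+(7.2 × 10⁻⁴)(+14.32) = 9.1 × 10⁻³ → stable
  46–107 m: −αΔT+βΔS = −(1.8 × 10⁻⁴)(-8.9)+(7.2 × 10⁻⁴)(+0.00) = 1.6 × 10⁻³ → stable
  107–228 m: −αΔT+βΔS = −(1.8 × 10⁻⁴)(+0.4)+(7.2 × 10⁻⁴)(-1.79) = -1.4 × 10⁻³ → UNSTABLE
  228–260 m: −αΔT+βΔS = −(1.8 × 10⁻⁴)(-0.5)+(7.2 × 10⁻⁴)(+2.85) = 2.1 × 10⁻³ → stable
The 107–228 m interval has Δρ < 0: lighter water underlies denser water.

107–228 m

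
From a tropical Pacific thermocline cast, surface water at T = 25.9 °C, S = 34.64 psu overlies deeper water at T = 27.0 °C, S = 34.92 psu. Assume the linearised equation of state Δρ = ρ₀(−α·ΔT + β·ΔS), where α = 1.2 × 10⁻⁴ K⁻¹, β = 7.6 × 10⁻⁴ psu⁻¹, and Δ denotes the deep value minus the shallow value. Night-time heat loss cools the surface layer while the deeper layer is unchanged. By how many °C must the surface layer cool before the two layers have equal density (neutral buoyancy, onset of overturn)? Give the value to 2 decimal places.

0.67 °C

Neutral buoyancy requires Δρ = 0, i.e. −α(T_deep − T_surf′) + β(S_deep − S_surf) = 0.
T_surf′ = T_deep − (β/α)·ΔS = 27.0 − (7.6 × 10⁻⁴/1.2 × 10⁻⁴)·(+0.28) = 25.2267 °C.
Cooling required: 25.9 − (25.2267) = 0.6733 °C.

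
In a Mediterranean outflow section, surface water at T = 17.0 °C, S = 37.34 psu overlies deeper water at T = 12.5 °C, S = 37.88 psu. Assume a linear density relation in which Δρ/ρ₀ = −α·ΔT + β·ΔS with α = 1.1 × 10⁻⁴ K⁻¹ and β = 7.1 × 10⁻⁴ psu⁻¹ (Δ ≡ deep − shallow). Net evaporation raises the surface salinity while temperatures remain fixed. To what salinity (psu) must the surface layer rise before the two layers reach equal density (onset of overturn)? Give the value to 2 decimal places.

Neutral buoyancy requires −α(T_deep − T_surf) + β(S_deep − S_surf′) = 0.
S_surf′ = S_deep − (α/β)·ΔT = 37.88 − (1.1 × 10⁻⁴/7.1 × 10⁻⁴)·(-4.5) = 38.5772 psu.
Increase required: 38.5772 − 37.34 = 1.2372 psu.

38.58 psu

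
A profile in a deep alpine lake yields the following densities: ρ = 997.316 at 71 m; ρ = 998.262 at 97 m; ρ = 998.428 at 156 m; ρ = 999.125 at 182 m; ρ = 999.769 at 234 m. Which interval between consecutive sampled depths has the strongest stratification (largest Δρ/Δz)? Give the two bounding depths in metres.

71–97 m

Compute the density gradient over each adjacent pair:
  71–97 m: Δρ/Δz = 0.946/26 = 0.036 kg m⁻⁴
  97–156 m: Δρ/Δz = 0.166/59 = 2.8 × 10⁻³ kg m⁻⁴
  156–182 m: Δρ/Δz = 0.697/26 = 0.027 kg m⁻⁴
  182–234 m: Δρ/Δz = 0.644/52 = 0.012 kg m⁻⁴
The largest gradient is in the 71–97 m interval — the pycnocline.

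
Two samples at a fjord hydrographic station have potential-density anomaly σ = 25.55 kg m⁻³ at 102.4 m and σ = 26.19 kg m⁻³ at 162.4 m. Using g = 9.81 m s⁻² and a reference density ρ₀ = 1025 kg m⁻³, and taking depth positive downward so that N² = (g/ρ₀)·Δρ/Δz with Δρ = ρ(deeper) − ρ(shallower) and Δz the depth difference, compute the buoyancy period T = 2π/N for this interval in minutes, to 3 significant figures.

10.4 min

Δρ = 1026.19 − 1025.55 = 0.64 kg m⁻³ over Δz = 162.4 − 102.4 = 60 m.
N² = (9.81/1025) × (0.64/60) = 1.0209 × 10⁻⁴ s⁻².
N = √(1.0209 × 10⁻⁴) = 0.010104 rad s⁻¹, so T = 2π/N = 621.85 s = 10.364 min ≈ 10.4 min.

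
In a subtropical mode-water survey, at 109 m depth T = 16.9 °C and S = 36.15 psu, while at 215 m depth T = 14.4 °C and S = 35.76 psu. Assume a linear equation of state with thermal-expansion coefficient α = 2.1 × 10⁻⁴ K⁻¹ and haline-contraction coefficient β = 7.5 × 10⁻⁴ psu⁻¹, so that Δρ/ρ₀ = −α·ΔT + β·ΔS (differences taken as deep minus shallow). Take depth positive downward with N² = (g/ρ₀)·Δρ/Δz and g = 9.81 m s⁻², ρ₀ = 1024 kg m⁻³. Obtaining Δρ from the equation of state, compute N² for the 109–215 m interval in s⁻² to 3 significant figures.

ΔT = -2.5 K, ΔS = -0.39 psu (deep − shallow).
Δρ/ρ₀ = −αΔT + βΔS = 5.25 × 10⁻⁴ − 2.925 × 10⁻⁴ = 2.325 × 10⁻⁴, so Δρ ≈ 0.2381 kg m⁻³.
N² = (g/ρ₀)·Δρ/Δz = g·(Δρ/ρ₀)/Δz = 9.81 × 2.325 × 10⁻⁴ / 106 = 2.1517 × 10⁻⁵ s⁻² ≈ 2.15 × 10⁻⁵ s⁻².

2.15 × 10⁻⁵ s⁻²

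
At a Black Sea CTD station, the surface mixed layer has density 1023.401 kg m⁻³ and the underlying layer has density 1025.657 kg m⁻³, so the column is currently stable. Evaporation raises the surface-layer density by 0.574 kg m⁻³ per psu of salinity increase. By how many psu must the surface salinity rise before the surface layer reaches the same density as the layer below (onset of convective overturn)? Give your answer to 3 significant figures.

Density deficit of the surface layer: 1025.657 − 1023.401 = 2.256 kg m⁻³.
Required change = 2.256 / 0.574 = 3.93 psu.

3.93 psu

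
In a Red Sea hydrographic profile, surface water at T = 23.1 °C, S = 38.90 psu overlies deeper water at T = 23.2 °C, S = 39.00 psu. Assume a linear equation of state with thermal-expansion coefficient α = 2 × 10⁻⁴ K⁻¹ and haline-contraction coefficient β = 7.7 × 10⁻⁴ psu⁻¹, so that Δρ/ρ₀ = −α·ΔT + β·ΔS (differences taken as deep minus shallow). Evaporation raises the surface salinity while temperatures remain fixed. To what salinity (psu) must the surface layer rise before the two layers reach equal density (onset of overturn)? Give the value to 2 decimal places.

38.97 psu

Neutral buoyancy requires −α(T_deep − T_surf) + β(S_deep − S_surf′) = 0.
S_surf′ = S_deep − (α/β)·ΔT = 39.00 − (2 × 10⁻⁴/7.7 × 10⁻⁴)·(+0.1) = 38.9740 psu.
Increase required: 38.9740 − 38.90 = 0.0740 psu.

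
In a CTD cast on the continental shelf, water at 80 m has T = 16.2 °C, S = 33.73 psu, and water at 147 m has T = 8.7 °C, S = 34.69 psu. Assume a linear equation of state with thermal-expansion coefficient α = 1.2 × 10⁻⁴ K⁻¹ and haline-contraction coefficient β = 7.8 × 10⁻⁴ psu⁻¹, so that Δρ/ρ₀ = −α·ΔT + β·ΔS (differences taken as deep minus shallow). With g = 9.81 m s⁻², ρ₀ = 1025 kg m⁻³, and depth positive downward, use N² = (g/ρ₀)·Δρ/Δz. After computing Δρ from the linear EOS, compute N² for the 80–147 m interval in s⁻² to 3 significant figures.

ΔT = -7.5 K, ΔS = +0.96 psu (deep − shallow).
Δρ/ρ₀ = −αΔT + βΔS = 9.00 × 10⁻⁴ + 7.488 × 10⁻⁴ = 1.6488 × 10⁻³, so Δρ ≈ 1.690 kg m⁻³.
N² = (g/ρ₀)·Δρ/Δz = g·(Δρ/ρ₀)/Δz = 9.81 × 1.6488 × 10⁻³ / 67 = 2.4141 × 10⁻⁴ s⁻² ≈ 2.41 × 10⁻⁴ s⁻².

2.41 × 10⁻⁴ s⁻²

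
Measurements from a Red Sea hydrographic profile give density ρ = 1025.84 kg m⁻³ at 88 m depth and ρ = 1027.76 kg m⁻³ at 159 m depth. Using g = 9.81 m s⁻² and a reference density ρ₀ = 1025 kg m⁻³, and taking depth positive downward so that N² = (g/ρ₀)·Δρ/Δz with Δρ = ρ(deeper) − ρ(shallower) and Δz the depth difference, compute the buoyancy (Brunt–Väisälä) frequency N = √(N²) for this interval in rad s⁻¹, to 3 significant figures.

0.0161 rad s⁻¹

Δρ = 1027.76 − 1025.84 = 1.92 kg m⁻³ over Δz = 159 − 88 = 71 m.
N² = (9.81/1025) × (1.92/71) = 2.5881 × 10⁻⁴ s⁻².
N = √(2.5881 × 10⁻⁴) = 0.016088 rad s⁻¹ ≈ 0.0161 rad s⁻¹.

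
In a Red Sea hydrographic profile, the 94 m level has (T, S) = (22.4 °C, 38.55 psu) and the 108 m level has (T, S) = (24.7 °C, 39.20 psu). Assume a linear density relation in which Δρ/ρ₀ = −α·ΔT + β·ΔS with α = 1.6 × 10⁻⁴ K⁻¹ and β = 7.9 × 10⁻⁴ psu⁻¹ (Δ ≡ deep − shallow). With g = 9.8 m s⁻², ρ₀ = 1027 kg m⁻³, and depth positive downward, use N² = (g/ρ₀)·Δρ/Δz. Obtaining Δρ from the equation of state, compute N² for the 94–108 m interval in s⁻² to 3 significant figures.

1.02 × 10⁻⁴ s⁻²

ΔT = +2.3 K, ΔS = +0.65 psu (deep − shallow).
Δρ/ρ₀ = −αΔT + βΔS = -3.68 × 10⁻⁴ + 5.135 × 10⁻⁴ = 1.455 × 10⁻⁴, so Δρ ≈ 0.1494 kg m⁻³.
N² = (g/ρ₀)·Δρ/Δz = g·(Δρ/ρ₀)/Δz = 9.8 × 1.455 × 10⁻⁴ / 14 = 1.0185 × 10⁻⁴ s⁻² ≈ 1.02 × 10⁻⁴ s⁻².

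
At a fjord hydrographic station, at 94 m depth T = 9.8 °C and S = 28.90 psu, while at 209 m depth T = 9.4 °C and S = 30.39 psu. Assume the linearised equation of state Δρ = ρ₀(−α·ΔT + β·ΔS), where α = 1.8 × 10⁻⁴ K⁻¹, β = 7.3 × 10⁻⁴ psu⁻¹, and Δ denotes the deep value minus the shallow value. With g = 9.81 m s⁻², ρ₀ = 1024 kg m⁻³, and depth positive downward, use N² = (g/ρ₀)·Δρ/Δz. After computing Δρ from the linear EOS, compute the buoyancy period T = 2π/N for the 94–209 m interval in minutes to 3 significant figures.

ΔT = -0.4 K, ΔS = +1.49 psu (deep − shallow).
Δρ/ρ₀ = −αΔT + βΔS = 7.20 × 10⁻⁵ + 1.0877 × 10⁻³ = 1.1597 × 10⁻³, so Δρ ≈ 1.188 kg m⁻³.
N² = (g/ρ₀)·Δρ/Δz = g·(Δρ/ρ₀)/Δz = 9.81 × 1.1597 × 10⁻³ / 115 = 9.8927 × 10⁻⁵ s⁻².
N = √(9.8927 × 10⁻⁵) = 9.9462 × 10⁻³ rad s⁻¹ → T = 2π/N = 631.72 s = 10.529 min ≈ 10.5 min.

10.5 min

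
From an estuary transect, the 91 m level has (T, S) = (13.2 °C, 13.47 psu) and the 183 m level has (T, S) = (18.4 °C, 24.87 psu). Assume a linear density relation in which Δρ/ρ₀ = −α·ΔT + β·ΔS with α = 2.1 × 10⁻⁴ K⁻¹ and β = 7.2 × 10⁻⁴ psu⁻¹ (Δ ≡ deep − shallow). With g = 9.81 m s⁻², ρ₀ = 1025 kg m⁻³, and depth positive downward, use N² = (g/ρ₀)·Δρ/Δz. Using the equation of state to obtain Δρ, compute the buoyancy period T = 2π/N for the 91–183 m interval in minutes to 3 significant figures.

3.80 min

ΔT = +5.2 K, ΔS = +11.40 psu (deep − shallow).
Δρ/ρ₀ = −αΔT + βΔS = -1.092 × 10⁻³ + 8.208 × 10⁻³ = 7.116 × 10⁻³, so Δρ ≈ 7.294 kg m⁻³.
N² = (g/ρ₀)·Δρ/Δz = g·(Δρ/ρ₀)/Δz = 9.81 × 7.116 × 10⁻³ / 92 = 7.5878 × 10⁻⁴ s⁻².
N = √(7.5878 × 10⁻⁴) = 0.027546 rad s⁻¹ → T = 2π/N = 228.10 s = 3.8017 min ≈ 3.80 min.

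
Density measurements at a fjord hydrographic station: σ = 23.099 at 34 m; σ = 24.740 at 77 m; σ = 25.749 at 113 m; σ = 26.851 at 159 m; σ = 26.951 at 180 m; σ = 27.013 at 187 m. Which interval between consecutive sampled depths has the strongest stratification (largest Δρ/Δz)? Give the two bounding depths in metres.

Compute the density gradient over each adjacent pair:
  34–77 m: Δρ/Δz = 1.641/43 = 0.038 kg m⁻⁴
  77–113 m: Δρ/Δz = 1.009/36 = 0.028 kg m⁻⁴
  113–159 m: Δρ/Δz = 1.102/46 = 0.024 kg m⁻⁴
  159–180 m: Δρ/Δz = 0.100/21 = 4.8 × 10⁻³ kg m⁻⁴
  180–187 m: Δρ/Δz = 0.062/7 = 8.9 × 10⁻³ kg m⁻⁴
The largest gradient is in the 34–77 m interval — the pycnocline.

34–77 m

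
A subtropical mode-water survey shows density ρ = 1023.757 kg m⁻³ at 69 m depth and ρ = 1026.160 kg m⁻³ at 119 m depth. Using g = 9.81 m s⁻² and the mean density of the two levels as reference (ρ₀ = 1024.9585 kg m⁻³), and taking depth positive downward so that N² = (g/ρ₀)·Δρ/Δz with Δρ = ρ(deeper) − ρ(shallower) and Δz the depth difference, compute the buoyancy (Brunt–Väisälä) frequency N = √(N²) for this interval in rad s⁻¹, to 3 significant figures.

0.0214 rad s⁻¹

Δρ = 1026.160 − 1023.757 = 2.403 kg m⁻³ over Δz = 119 − 69 = 50 m.
N² = (9.81/1024.9585) × (2.403/50) = 4.5999 × 10⁻⁴ s⁻².
N = √(4.5999 × 10⁻⁴) = 0.021447 rad s⁻¹ ≈ 0.0214 rad s⁻¹.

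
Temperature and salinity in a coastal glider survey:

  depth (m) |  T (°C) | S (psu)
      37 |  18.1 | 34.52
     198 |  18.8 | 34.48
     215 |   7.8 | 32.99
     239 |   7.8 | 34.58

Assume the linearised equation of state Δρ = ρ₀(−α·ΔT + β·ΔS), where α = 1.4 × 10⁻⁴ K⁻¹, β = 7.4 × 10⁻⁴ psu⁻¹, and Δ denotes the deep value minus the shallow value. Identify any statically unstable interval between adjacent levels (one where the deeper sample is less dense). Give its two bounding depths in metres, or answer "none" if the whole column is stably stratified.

37–198 m

Evaluate Δρ/ρ₀ = −αΔT + βΔS across each adjacent pair:
  37–198 m: −αΔT+βΔS = −(1.4 × 10⁻⁴)(+0.7)+(7.4 × 10⁻⁴)(-0.04) = -1.3 × 10⁻⁴ → UNSTABLE
  198–215 m: −αΔT+βΔS = −(1.4 × 10⁻⁴)(-11.0)+(7.4 × 10⁻⁴)(-1.49) = 4.4 × 10⁻⁴ → stable
  215–239 m: −αΔT+βΔS = −(1.4 × 10⁻⁴)(+0.0)+(7.4 × 10⁻⁴)(+1.59) = 1.2 × 10⁻³ → stable
The 37–198 m interval has Δρ < 0: lighter water underlies denser water.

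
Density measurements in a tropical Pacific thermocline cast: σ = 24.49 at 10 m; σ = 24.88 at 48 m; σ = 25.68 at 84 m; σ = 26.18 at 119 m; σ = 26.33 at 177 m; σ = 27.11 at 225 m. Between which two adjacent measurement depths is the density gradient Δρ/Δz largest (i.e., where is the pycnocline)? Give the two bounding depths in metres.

Compute the density gradient over each adjacent pair:
  10–48 m: Δρ/Δz = 0.39/38 = 0.010 kg m⁻⁴
  48–84 m: Δρ/Δz = 0.80/36 = 0.022 kg m⁻⁴
  84–119 m: Δρ/Δz = 0.50/35 = 0.014 kg m⁻⁴
  119–177 m: Δρ/Δz = 0.15/58 = 2.6 × 10⁻³ kg m⁻⁴
  177–225 m: Δρ/Δz = 0.78/48 = 0.016 kg m⁻⁴
The largest gradient is in the 48–84 m interval — the pycnocline.

48–84 m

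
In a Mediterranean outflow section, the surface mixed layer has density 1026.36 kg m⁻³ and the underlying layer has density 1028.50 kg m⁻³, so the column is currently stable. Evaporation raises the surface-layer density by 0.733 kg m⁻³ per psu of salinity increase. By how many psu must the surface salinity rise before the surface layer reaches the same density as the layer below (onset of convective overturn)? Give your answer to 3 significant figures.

Density deficit of the surface layer: 1028.50 − 1026.36 = 2.14 kg m⁻³.
Required change = 2.14 / 0.733 = 2.92 psu.

2.92 psu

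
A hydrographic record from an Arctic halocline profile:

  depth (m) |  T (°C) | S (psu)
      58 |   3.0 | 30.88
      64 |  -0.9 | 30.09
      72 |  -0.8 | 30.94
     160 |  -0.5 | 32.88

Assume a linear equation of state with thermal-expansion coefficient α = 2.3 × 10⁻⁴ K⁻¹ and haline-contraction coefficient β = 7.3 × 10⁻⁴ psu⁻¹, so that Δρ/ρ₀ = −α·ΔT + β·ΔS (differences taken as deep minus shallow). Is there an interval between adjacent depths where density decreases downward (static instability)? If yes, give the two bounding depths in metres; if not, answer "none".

Evaluate Δρ/ρ₀ = −αΔT + βΔS across each adjacent pair:
  58–64 m: −αΔT+βΔS = −(2.3 × 10⁻⁴)(-3.9)+(7.3 × 10⁻⁴)(-0.79) = 3.2 × 10⁻⁴ → stable
  64–72 m: −αΔT+βΔS = −(2.3 × 10⁻⁴)(+0.1)+(7.3 × 10⁻⁴)(+0.85) = 6.0 × 10⁻⁴ → stable
  72–160 m: −αΔT+βΔS = −(2.3 × 10⁻⁴)(+0.3)+(7.3 × 10⁻⁴)(+1.94) = 1.3 × 10⁻³ → stable
Every interval has Δρ > 0: the column is stably stratified throughout.

none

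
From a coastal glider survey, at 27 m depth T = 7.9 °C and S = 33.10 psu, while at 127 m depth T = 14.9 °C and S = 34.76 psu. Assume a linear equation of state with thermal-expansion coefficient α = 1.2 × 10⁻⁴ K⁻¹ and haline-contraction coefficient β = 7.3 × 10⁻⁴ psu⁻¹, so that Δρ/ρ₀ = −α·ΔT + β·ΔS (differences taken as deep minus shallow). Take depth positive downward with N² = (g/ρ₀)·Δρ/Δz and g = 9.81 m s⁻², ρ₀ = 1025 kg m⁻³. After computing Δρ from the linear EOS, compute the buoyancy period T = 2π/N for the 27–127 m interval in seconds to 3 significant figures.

1.04 × 10³ s

ΔT = +7.0 K, ΔS = +1.66 psu (deep − shallow).
Δρ/ρ₀ = −αΔT + βΔS = -8.40 × 10⁻⁴ + 1.2118 × 10⁻³ = 3.718 × 10⁻⁴, so Δρ ≈ 0.3811 kg m⁻³.
N² = (g/ρ₀)·Δρ/Δz = g·(Δρ/ρ₀)/Δz = 9.81 × 3.718 × 10⁻⁴ / 100 = 3.6474 × 10⁻⁵ s⁻².
N = √(3.6474 × 10⁻⁵) = 6.0394 × 10⁻³ rad s⁻¹ → T = 2π/N = 1.0404 × 10³ s ≈ 1.04 × 10³ s.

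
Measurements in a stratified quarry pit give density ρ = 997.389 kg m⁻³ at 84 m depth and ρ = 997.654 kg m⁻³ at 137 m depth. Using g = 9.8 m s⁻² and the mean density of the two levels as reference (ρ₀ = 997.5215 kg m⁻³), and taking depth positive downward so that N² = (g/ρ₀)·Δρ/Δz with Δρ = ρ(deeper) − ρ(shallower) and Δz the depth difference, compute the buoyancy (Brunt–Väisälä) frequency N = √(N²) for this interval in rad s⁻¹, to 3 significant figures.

7.01 × 10⁻³ rad s⁻¹

Δρ = 997.654 − 997.389 = 0.265 kg m⁻³ over Δz = 137 − 84 = 53 m.
N² = (9.8/997.5215) × (0.265/53) = 4.9122 × 10⁻⁵ s⁻².
N = √(4.9122 × 10⁻⁵) = 7.0087 × 10⁻³ rad s⁻¹ ≈ 7.01 × 10⁻³ rad s⁻¹.
Since Δρ > 0 the layer is stably stratified.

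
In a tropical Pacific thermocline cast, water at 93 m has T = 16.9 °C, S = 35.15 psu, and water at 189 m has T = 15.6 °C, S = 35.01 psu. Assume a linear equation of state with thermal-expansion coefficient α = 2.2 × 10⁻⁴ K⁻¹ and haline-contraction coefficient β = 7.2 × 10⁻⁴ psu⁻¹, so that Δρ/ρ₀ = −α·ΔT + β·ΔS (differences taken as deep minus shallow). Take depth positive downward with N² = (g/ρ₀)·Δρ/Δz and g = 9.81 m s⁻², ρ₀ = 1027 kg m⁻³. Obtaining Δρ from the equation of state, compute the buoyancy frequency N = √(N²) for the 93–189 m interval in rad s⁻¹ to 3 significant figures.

4.35 × 10⁻³ rad s⁻¹

ΔT = -1.3 K, ΔS = -0.14 psu (deep − shallow).
Δρ/ρ₀ = −αΔT + βΔS = 2.86 × 10⁻⁴ − 1.008 × 10⁻⁴ = 1.852 × 10⁻⁴, so Δρ ≈ 0.1902 kg m⁻³.
N² = (g/ρ₀)·Δρ/Δz = g·(Δρ/ρ₀)/Δz = 9.81 × 1.852 × 10⁻⁴ / 96 = 1.8925 × 10⁻⁵ s⁻².
N = √(1.8925 × 10⁻⁵) = 4.3503 × 10⁻³ rad s⁻¹ ≈ 4.35 × 10⁻³ rad s⁻¹.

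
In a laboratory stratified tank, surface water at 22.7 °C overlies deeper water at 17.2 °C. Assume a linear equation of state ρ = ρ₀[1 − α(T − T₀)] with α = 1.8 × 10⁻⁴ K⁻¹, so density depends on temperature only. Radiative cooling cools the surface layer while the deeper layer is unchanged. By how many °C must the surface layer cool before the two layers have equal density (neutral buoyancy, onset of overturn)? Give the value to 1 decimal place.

5.5 °C

With temperature the only control, equal density requires T_surf′ = T_deep.
T_surf′ = 17.2 °C.
Cooling required: 22.7 − 17.2 = 5.5 °C.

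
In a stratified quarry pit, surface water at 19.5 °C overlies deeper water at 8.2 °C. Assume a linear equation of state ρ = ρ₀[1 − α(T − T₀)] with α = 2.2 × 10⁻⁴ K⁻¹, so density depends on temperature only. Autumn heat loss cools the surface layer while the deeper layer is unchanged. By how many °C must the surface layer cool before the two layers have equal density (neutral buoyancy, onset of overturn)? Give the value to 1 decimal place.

With temperature the only control, equal density requires T_surf′ = T_deep.
T_surf′ = 8.2 °C.
Cooling required: 19.5 − 8.2 = 11.3 °C.

11.3 °C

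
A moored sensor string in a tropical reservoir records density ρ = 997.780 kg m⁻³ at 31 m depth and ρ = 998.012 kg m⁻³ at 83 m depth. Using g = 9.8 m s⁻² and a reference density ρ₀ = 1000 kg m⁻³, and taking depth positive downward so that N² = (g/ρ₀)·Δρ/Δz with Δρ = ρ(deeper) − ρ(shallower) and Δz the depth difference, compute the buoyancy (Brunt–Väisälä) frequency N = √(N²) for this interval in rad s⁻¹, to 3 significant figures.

6.61 × 10⁻³ rad s⁻¹

Δρ = 998.012 − 997.780 = 0.232 kg m⁻³ over Δz = 83 − 31 = 52 m.
N² = (9.8/1000) × (0.232/52) = 4.3723 × 10⁻⁵ s⁻².
N = √(4.3723 × 10⁻⁵) = 6.6123 × 10⁻³ rad s⁻¹ ≈ 6.61 × 10⁻³ rad s⁻¹.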